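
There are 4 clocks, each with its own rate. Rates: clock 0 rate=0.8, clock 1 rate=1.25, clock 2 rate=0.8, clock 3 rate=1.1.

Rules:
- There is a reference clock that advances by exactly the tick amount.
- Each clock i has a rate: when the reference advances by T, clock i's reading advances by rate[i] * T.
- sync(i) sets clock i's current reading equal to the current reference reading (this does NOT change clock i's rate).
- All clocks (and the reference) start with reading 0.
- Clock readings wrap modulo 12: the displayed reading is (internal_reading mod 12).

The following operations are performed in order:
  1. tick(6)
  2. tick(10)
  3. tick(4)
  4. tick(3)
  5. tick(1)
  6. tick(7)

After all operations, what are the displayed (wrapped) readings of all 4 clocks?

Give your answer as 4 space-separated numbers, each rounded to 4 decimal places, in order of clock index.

Answer: 0.8000 2.7500 0.8000 10.1000

Derivation:
After op 1 tick(6): ref=6.0000 raw=[4.8000 7.5000 4.8000 6.6000]
After op 2 tick(10): ref=16.0000 raw=[12.8000 20.0000 12.8000 17.6000]
After op 3 tick(4): ref=20.0000 raw=[16.0000 25.0000 16.0000 22.0000]
After op 4 tick(3): ref=23.0000 raw=[18.4000 28.7500 18.4000 25.3000]
After op 5 tick(1): ref=24.0000 raw=[19.2000 30.0000 19.2000 26.4000]
After op 6 tick(7): ref=31.0000 raw=[24.8000 38.7500 24.8000 34.1000]
Wrap final raw readings (mod 12): 24.8000 mod 12 = 0.8000; 38.7500 mod 12 = 2.7500; 24.8000 mod 12 = 0.8000; 34.1000 mod 12 = 10.1000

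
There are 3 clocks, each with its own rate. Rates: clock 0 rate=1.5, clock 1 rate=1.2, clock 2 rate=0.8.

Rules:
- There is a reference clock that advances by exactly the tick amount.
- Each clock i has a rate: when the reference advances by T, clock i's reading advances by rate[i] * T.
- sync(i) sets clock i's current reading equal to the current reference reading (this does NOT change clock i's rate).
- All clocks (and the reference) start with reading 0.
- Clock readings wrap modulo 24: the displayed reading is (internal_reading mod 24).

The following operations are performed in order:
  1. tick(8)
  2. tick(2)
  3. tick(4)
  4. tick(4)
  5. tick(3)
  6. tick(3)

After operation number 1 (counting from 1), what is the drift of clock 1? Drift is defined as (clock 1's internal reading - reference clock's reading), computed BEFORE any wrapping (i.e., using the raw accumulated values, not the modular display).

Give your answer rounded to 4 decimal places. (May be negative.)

After op 1 tick(8): ref=8.0000 raw=[12.0000 9.6000 6.4000]
Drift of clock 1 after op 1: 9.6000 - 8.0000 = 1.6000

Answer: 1.6000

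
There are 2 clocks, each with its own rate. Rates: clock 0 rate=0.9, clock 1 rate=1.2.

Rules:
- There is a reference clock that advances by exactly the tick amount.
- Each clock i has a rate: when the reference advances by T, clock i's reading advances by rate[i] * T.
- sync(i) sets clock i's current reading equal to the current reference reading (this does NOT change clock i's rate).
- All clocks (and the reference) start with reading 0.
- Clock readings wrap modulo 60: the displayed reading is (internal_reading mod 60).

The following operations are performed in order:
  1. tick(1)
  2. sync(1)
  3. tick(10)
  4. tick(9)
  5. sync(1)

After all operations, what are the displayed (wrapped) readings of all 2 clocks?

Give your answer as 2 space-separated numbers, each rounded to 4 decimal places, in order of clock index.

After op 1 tick(1): ref=1.0000 raw=[0.9000 1.2000]
After op 2 sync(1): ref=1.0000 raw=[0.9000 1.0000]
After op 3 tick(10): ref=11.0000 raw=[9.9000 13.0000]
After op 4 tick(9): ref=20.0000 raw=[18.0000 23.8000]
After op 5 sync(1): ref=20.0000 raw=[18.0000 20.0000]
Wrap final raw readings (mod 60): 18.0000 mod 60 = 18.0000; 20.0000 mod 60 = 20.0000

Answer: 18.0000 20.0000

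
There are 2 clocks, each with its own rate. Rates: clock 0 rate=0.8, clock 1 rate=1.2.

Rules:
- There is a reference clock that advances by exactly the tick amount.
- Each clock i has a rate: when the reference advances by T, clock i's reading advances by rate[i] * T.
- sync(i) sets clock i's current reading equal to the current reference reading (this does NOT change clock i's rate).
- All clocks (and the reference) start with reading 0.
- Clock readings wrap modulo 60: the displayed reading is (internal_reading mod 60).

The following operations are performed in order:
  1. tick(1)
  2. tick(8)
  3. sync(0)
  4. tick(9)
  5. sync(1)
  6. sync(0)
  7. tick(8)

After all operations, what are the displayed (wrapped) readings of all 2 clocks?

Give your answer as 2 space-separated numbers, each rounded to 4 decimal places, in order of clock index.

After op 1 tick(1): ref=1.0000 raw=[0.8000 1.2000]
After op 2 tick(8): ref=9.0000 raw=[7.2000 10.8000]
After op 3 sync(0): ref=9.0000 raw=[9.0000 10.8000]
After op 4 tick(9): ref=18.0000 raw=[16.2000 21.6000]
After op 5 sync(1): ref=18.0000 raw=[16.2000 18.0000]
After op 6 sync(0): ref=18.0000 raw=[18.0000 18.0000]
After op 7 tick(8): ref=26.0000 raw=[24.4000 27.6000]
Wrap final raw readings (mod 60): 24.4000 mod 60 = 24.4000; 27.6000 mod 60 = 27.6000

Answer: 24.4000 27.6000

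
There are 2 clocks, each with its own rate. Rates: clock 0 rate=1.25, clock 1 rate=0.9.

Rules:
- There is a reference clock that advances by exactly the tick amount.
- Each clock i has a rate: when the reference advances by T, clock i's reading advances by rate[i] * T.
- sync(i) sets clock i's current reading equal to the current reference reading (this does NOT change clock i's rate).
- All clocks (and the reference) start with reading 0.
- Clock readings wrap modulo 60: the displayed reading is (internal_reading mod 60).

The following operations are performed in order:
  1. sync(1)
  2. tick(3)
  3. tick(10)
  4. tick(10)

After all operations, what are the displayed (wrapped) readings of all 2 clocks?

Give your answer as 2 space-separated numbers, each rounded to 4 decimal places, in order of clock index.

After op 1 sync(1): ref=0.0000 raw=[0.0000 0.0000]
After op 2 tick(3): ref=3.0000 raw=[3.7500 2.7000]
After op 3 tick(10): ref=13.0000 raw=[16.2500 11.7000]
After op 4 tick(10): ref=23.0000 raw=[28.7500 20.7000]
Wrap final raw readings (mod 60): 28.7500 mod 60 = 28.7500; 20.7000 mod 60 = 20.7000

Answer: 28.7500 20.7000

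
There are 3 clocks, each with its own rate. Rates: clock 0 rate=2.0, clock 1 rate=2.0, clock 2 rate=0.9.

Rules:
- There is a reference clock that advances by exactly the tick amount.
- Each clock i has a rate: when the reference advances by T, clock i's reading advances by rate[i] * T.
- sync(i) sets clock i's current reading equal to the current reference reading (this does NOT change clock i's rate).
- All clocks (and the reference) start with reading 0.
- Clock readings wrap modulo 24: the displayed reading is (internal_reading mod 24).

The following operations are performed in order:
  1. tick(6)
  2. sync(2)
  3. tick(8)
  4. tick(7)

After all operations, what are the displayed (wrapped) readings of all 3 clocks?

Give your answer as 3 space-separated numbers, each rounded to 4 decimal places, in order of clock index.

After op 1 tick(6): ref=6.0000 raw=[12.0000 12.0000 5.4000]
After op 2 sync(2): ref=6.0000 raw=[12.0000 12.0000 6.0000]
After op 3 tick(8): ref=14.0000 raw=[28.0000 28.0000 13.2000]
After op 4 tick(7): ref=21.0000 raw=[42.0000 42.0000 19.5000]
Wrap final raw readings (mod 24): 42.0000 mod 24 = 18.0000; 42.0000 mod 24 = 18.0000; 19.5000 mod 24 = 19.5000

Answer: 18.0000 18.0000 19.5000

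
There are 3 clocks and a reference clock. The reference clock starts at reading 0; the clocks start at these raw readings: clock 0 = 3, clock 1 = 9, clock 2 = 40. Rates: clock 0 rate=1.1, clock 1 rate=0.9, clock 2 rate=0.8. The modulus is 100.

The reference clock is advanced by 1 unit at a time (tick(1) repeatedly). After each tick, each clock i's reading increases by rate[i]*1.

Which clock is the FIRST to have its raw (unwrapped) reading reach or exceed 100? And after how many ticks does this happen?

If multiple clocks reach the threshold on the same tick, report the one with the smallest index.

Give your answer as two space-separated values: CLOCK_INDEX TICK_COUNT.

Answer: 2 75

Derivation:
clock 0: start=3, rate=1.1, needs 100-3 = 97; ticks = ceil(97/1.1) = ceil(88.1818) = 89; reading at tick 89 = 3 + 1.1*89 = 100.9000
clock 1: start=9, rate=0.9, needs 100-9 = 91; ticks = ceil(91/0.9) = ceil(101.1111) = 102; reading at tick 102 = 9 + 0.9*102 = 100.8000
clock 2: start=40, rate=0.8, needs 100-40 = 60; ticks = ceil(60/0.8) = ceil(75.0000) = 75; reading at tick 75 = 40 + 0.8*75 = 100.0000
Minimum tick count = 75; winners = [2]; smallest index = 2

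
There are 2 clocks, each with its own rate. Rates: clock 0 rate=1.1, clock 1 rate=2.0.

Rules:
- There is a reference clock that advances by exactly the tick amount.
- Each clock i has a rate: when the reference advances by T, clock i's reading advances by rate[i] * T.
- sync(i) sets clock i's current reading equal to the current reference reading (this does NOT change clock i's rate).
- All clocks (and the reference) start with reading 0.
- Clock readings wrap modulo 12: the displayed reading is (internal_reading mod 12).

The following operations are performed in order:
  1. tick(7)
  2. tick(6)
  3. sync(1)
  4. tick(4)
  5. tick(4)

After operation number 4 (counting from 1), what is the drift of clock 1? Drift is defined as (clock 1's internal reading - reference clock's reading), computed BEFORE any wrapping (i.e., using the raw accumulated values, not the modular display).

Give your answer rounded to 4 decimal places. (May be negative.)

After op 1 tick(7): ref=7.0000 raw=[7.7000 14.0000]
After op 2 tick(6): ref=13.0000 raw=[14.3000 26.0000]
After op 3 sync(1): ref=13.0000 raw=[14.3000 13.0000]
After op 4 tick(4): ref=17.0000 raw=[18.7000 21.0000]
Drift of clock 1 after op 4: 21.0000 - 17.0000 = 4.0000

Answer: 4.0000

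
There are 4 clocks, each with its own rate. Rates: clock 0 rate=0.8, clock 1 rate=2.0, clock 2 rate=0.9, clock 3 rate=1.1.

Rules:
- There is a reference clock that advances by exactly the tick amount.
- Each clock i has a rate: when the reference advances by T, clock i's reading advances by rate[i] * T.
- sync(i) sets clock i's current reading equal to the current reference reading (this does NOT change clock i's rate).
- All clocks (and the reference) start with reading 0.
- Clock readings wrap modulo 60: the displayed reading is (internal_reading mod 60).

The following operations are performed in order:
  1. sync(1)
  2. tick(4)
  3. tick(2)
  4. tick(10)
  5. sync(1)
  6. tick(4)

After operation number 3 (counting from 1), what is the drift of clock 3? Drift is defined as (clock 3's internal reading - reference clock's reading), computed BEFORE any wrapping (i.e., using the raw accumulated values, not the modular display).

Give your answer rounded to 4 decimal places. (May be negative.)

After op 1 sync(1): ref=0.0000 raw=[0.0000 0.0000 0.0000 0.0000]
After op 2 tick(4): ref=4.0000 raw=[3.2000 8.0000 3.6000 4.4000]
After op 3 tick(2): ref=6.0000 raw=[4.8000 12.0000 5.4000 6.6000]
Drift of clock 3 after op 3: 6.6000 - 6.0000 = 0.6000

Answer: 0.6000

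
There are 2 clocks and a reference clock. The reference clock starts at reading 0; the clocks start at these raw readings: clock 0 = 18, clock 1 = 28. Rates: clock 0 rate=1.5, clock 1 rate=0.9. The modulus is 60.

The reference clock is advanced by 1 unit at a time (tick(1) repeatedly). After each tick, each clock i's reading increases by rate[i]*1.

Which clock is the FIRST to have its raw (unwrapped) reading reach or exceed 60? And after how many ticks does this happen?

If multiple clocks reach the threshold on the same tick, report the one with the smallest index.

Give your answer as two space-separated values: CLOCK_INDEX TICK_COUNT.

clock 0: start=18, rate=1.5, needs 60-18 = 42; ticks = ceil(42/1.5) = ceil(28.0000) = 28; reading at tick 28 = 18 + 1.5*28 = 60.0000
clock 1: start=28, rate=0.9, needs 60-28 = 32; ticks = ceil(32/0.9) = ceil(35.5556) = 36; reading at tick 36 = 28 + 0.9*36 = 60.4000
Minimum tick count = 28; winners = [0]; smallest index = 0

Answer: 0 28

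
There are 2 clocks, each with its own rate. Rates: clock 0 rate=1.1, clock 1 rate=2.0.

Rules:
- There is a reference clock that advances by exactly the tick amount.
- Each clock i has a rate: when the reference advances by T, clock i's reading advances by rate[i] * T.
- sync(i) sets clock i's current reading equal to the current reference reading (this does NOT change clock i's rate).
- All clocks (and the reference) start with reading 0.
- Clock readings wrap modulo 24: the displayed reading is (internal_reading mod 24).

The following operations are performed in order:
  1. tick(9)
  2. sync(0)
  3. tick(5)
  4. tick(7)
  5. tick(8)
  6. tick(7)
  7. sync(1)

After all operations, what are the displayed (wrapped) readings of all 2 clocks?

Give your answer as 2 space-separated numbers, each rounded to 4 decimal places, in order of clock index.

Answer: 14.7000 12.0000

Derivation:
After op 1 tick(9): ref=9.0000 raw=[9.9000 18.0000]
After op 2 sync(0): ref=9.0000 raw=[9.0000 18.0000]
After op 3 tick(5): ref=14.0000 raw=[14.5000 28.0000]
After op 4 tick(7): ref=21.0000 raw=[22.2000 42.0000]
After op 5 tick(8): ref=29.0000 raw=[31.0000 58.0000]
After op 6 tick(7): ref=36.0000 raw=[38.7000 72.0000]
After op 7 sync(1): ref=36.0000 raw=[38.7000 36.0000]
Wrap final raw readings (mod 24): 38.7000 mod 24 = 14.7000; 36.0000 mod 24 = 12.0000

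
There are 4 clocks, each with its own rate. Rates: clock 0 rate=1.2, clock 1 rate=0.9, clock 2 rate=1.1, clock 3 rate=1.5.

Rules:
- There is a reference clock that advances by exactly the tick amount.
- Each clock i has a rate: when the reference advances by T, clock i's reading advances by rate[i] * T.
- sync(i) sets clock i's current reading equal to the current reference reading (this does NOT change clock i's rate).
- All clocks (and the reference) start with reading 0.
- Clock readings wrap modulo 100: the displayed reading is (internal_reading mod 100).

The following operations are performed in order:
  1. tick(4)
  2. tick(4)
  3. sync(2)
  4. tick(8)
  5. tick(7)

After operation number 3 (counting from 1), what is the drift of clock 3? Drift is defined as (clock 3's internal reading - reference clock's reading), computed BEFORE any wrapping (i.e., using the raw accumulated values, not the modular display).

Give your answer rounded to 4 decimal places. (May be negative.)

Answer: 4.0000

Derivation:
After op 1 tick(4): ref=4.0000 raw=[4.8000 3.6000 4.4000 6.0000]
After op 2 tick(4): ref=8.0000 raw=[9.6000 7.2000 8.8000 12.0000]
After op 3 sync(2): ref=8.0000 raw=[9.6000 7.2000 8.0000 12.0000]
Drift of clock 3 after op 3: 12.0000 - 8.0000 = 4.0000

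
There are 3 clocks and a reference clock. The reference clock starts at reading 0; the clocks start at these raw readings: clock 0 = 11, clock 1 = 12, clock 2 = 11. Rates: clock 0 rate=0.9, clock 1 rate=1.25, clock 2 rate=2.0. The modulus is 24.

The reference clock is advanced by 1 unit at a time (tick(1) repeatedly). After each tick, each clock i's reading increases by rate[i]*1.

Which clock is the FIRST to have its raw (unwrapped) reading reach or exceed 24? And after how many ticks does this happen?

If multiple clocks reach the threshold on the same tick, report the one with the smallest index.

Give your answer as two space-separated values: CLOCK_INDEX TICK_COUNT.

clock 0: start=11, rate=0.9, needs 24-11 = 13; ticks = ceil(13/0.9) = ceil(14.4444) = 15; reading at tick 15 = 11 + 0.9*15 = 24.5000
clock 1: start=12, rate=1.25, needs 24-12 = 12; ticks = ceil(12/1.25) = ceil(9.6000) = 10; reading at tick 10 = 12 + 1.25*10 = 24.5000
clock 2: start=11, rate=2.0, needs 24-11 = 13; ticks = ceil(13/2.0) = ceil(6.5000) = 7; reading at tick 7 = 11 + 2.0*7 = 25.0000
Minimum tick count = 7; winners = [2]; smallest index = 2

Answer: 2 7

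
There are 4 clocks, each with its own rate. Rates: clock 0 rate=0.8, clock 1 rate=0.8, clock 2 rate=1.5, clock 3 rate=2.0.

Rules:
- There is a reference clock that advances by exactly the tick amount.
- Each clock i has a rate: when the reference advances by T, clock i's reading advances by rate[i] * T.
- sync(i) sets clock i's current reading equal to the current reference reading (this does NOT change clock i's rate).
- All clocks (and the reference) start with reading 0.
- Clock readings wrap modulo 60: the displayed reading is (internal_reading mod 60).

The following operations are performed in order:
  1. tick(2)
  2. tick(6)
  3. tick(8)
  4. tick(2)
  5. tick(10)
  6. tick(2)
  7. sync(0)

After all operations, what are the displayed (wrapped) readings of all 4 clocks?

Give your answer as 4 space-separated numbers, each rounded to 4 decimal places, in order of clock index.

After op 1 tick(2): ref=2.0000 raw=[1.6000 1.6000 3.0000 4.0000]
After op 2 tick(6): ref=8.0000 raw=[6.4000 6.4000 12.0000 16.0000]
After op 3 tick(8): ref=16.0000 raw=[12.8000 12.8000 24.0000 32.0000]
After op 4 tick(2): ref=18.0000 raw=[14.4000 14.4000 27.0000 36.0000]
After op 5 tick(10): ref=28.0000 raw=[22.4000 22.4000 42.0000 56.0000]
After op 6 tick(2): ref=30.0000 raw=[24.0000 24.0000 45.0000 60.0000]
After op 7 sync(0): ref=30.0000 raw=[30.0000 24.0000 45.0000 60.0000]
Wrap final raw readings (mod 60): 30.0000 mod 60 = 30.0000; 24.0000 mod 60 = 24.0000; 45.0000 mod 60 = 45.0000; 60.0000 mod 60 = 0.0000

Answer: 30.0000 24.0000 45.0000 0.0000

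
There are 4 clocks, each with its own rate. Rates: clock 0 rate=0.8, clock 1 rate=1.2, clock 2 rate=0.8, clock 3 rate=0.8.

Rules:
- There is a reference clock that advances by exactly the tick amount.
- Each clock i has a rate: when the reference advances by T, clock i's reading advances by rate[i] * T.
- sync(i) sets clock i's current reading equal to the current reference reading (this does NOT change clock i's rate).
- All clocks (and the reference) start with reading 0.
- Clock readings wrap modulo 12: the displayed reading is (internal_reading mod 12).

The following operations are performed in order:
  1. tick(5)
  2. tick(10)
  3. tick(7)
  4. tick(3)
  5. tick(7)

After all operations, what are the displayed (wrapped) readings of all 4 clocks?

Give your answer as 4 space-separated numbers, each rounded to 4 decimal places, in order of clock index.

After op 1 tick(5): ref=5.0000 raw=[4.0000 6.0000 4.0000 4.0000]
After op 2 tick(10): ref=15.0000 raw=[12.0000 18.0000 12.0000 12.0000]
After op 3 tick(7): ref=22.0000 raw=[17.6000 26.4000 17.6000 17.6000]
After op 4 tick(3): ref=25.0000 raw=[20.0000 30.0000 20.0000 20.0000]
After op 5 tick(7): ref=32.0000 raw=[25.6000 38.4000 25.6000 25.6000]
Wrap final raw readings (mod 12): 25.6000 mod 12 = 1.6000; 38.4000 mod 12 = 2.4000; 25.6000 mod 12 = 1.6000; 25.6000 mod 12 = 1.6000

Answer: 1.6000 2.4000 1.6000 1.6000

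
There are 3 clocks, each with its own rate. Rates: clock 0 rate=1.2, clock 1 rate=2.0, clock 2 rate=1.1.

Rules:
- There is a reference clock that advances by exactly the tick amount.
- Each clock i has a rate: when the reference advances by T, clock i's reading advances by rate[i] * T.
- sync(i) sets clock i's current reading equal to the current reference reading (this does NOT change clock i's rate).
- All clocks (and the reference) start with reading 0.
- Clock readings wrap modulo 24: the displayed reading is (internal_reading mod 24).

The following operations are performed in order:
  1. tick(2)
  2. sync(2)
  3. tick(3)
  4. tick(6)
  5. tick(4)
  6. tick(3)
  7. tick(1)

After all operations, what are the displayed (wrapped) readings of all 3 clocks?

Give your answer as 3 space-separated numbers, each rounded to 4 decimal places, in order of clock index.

After op 1 tick(2): ref=2.0000 raw=[2.4000 4.0000 2.2000]
After op 2 sync(2): ref=2.0000 raw=[2.4000 4.0000 2.0000]
After op 3 tick(3): ref=5.0000 raw=[6.0000 10.0000 5.3000]
After op 4 tick(6): ref=11.0000 raw=[13.2000 22.0000 11.9000]
After op 5 tick(4): ref=15.0000 raw=[18.0000 30.0000 16.3000]
After op 6 tick(3): ref=18.0000 raw=[21.6000 36.0000 19.6000]
After op 7 tick(1): ref=19.0000 raw=[22.8000 38.0000 20.7000]
Wrap final raw readings (mod 24): 22.8000 mod 24 = 22.8000; 38.0000 mod 24 = 14.0000; 20.7000 mod 24 = 20.7000

Answer: 22.8000 14.0000 20.7000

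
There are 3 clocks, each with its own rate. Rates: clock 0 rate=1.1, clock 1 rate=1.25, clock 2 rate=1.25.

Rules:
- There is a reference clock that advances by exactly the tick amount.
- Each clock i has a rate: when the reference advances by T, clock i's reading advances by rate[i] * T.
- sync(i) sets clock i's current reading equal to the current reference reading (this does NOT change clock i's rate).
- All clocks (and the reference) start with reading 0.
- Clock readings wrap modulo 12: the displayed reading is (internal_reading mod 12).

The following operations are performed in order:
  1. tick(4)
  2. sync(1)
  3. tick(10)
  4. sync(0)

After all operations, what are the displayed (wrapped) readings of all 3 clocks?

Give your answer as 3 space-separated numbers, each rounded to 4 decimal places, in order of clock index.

Answer: 2.0000 4.5000 5.5000

Derivation:
After op 1 tick(4): ref=4.0000 raw=[4.4000 5.0000 5.0000]
After op 2 sync(1): ref=4.0000 raw=[4.4000 4.0000 5.0000]
After op 3 tick(10): ref=14.0000 raw=[15.4000 16.5000 17.5000]
After op 4 sync(0): ref=14.0000 raw=[14.0000 16.5000 17.5000]
Wrap final raw readings (mod 12): 14.0000 mod 12 = 2.0000; 16.5000 mod 12 = 4.5000; 17.5000 mod 12 = 5.5000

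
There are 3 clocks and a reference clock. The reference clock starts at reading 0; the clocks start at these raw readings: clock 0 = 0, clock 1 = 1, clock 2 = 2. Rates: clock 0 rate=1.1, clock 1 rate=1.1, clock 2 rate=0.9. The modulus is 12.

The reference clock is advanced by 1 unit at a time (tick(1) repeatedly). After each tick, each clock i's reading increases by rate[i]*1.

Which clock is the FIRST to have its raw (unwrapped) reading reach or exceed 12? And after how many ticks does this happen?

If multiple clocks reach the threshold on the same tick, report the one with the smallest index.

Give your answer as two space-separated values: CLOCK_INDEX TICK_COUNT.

Answer: 1 10

Derivation:
clock 0: start=0, rate=1.1, needs 12-0 = 12; ticks = ceil(12/1.1) = ceil(10.9091) = 11; reading at tick 11 = 0 + 1.1*11 = 12.1000
clock 1: start=1, rate=1.1, needs 12-1 = 11; ticks = ceil(11/1.1) = ceil(10.0000) = 10; reading at tick 10 = 1 + 1.1*10 = 12.0000
clock 2: start=2, rate=0.9, needs 12-2 = 10; ticks = ceil(10/0.9) = ceil(11.1111) = 12; reading at tick 12 = 2 + 0.9*12 = 12.8000
Minimum tick count = 10; winners = [1]; smallest index = 1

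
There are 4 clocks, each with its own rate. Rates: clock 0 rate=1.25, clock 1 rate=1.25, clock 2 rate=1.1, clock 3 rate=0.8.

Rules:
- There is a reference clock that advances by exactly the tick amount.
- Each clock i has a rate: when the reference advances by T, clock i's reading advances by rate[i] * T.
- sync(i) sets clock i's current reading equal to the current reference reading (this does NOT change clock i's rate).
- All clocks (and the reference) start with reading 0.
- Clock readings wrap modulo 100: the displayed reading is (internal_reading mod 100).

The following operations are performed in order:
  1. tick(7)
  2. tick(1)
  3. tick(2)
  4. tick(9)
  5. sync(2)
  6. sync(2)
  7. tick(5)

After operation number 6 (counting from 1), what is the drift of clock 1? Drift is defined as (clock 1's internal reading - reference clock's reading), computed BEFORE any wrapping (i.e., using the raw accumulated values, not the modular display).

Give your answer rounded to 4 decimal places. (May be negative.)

Answer: 4.7500

Derivation:
After op 1 tick(7): ref=7.0000 raw=[8.7500 8.7500 7.7000 5.6000]
After op 2 tick(1): ref=8.0000 raw=[10.0000 10.0000 8.8000 6.4000]
After op 3 tick(2): ref=10.0000 raw=[12.5000 12.5000 11.0000 8.0000]
After op 4 tick(9): ref=19.0000 raw=[23.7500 23.7500 20.9000 15.2000]
After op 5 sync(2): ref=19.0000 raw=[23.7500 23.7500 19.0000 15.2000]
After op 6 sync(2): ref=19.0000 raw=[23.7500 23.7500 19.0000 15.2000]
Drift of clock 1 after op 6: 23.7500 - 19.0000 = 4.7500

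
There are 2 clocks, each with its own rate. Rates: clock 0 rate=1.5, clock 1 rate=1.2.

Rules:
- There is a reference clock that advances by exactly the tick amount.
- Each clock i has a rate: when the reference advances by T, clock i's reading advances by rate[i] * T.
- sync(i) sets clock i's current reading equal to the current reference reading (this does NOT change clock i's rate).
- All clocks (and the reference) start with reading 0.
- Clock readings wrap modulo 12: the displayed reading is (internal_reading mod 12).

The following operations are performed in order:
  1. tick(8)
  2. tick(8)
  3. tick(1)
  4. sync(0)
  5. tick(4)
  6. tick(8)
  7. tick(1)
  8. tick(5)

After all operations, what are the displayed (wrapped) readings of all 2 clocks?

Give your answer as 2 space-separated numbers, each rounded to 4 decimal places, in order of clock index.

Answer: 8.0000 6.0000

Derivation:
After op 1 tick(8): ref=8.0000 raw=[12.0000 9.6000]
After op 2 tick(8): ref=16.0000 raw=[24.0000 19.2000]
After op 3 tick(1): ref=17.0000 raw=[25.5000 20.4000]
After op 4 sync(0): ref=17.0000 raw=[17.0000 20.4000]
After op 5 tick(4): ref=21.0000 raw=[23.0000 25.2000]
After op 6 tick(8): ref=29.0000 raw=[35.0000 34.8000]
After op 7 tick(1): ref=30.0000 raw=[36.5000 36.0000]
After op 8 tick(5): ref=35.0000 raw=[44.0000 42.0000]
Wrap final raw readings (mod 12): 44.0000 mod 12 = 8.0000; 42.0000 mod 12 = 6.0000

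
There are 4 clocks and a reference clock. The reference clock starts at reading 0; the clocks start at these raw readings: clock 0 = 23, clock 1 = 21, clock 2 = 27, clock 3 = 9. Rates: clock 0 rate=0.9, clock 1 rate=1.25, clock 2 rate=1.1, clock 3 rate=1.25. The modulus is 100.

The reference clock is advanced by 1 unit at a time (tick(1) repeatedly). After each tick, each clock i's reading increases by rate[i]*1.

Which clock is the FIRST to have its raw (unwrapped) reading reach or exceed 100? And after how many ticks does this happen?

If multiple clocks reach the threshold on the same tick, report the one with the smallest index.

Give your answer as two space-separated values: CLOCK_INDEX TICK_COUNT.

Answer: 1 64

Derivation:
clock 0: start=23, rate=0.9, needs 100-23 = 77; ticks = ceil(77/0.9) = ceil(85.5556) = 86; reading at tick 86 = 23 + 0.9*86 = 100.4000
clock 1: start=21, rate=1.25, needs 100-21 = 79; ticks = ceil(79/1.25) = ceil(63.2000) = 64; reading at tick 64 = 21 + 1.25*64 = 101.0000
clock 2: start=27, rate=1.1, needs 100-27 = 73; ticks = ceil(73/1.1) = ceil(66.3636) = 67; reading at tick 67 = 27 + 1.1*67 = 100.7000
clock 3: start=9, rate=1.25, needs 100-9 = 91; ticks = ceil(91/1.25) = ceil(72.8000) = 73; reading at tick 73 = 9 + 1.25*73 = 100.2500
Minimum tick count = 64; winners = [1]; smallest index = 1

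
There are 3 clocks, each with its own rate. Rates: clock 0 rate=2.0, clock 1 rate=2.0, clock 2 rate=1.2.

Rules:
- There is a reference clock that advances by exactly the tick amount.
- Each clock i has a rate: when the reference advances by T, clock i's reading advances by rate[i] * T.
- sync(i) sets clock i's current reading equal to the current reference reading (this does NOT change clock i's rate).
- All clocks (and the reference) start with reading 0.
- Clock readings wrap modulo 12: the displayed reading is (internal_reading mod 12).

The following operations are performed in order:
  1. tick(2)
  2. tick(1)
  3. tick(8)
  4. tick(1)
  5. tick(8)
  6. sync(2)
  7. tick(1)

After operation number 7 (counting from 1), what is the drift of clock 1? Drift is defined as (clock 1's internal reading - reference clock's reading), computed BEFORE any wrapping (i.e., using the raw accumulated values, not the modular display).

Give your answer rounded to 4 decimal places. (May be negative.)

After op 1 tick(2): ref=2.0000 raw=[4.0000 4.0000 2.4000]
After op 2 tick(1): ref=3.0000 raw=[6.0000 6.0000 3.6000]
After op 3 tick(8): ref=11.0000 raw=[22.0000 22.0000 13.2000]
After op 4 tick(1): ref=12.0000 raw=[24.0000 24.0000 14.4000]
After op 5 tick(8): ref=20.0000 raw=[40.0000 40.0000 24.0000]
After op 6 sync(2): ref=20.0000 raw=[40.0000 40.0000 20.0000]
After op 7 tick(1): ref=21.0000 raw=[42.0000 42.0000 21.2000]
Drift of clock 1 after op 7: 42.0000 - 21.0000 = 21.0000

Answer: 21.0000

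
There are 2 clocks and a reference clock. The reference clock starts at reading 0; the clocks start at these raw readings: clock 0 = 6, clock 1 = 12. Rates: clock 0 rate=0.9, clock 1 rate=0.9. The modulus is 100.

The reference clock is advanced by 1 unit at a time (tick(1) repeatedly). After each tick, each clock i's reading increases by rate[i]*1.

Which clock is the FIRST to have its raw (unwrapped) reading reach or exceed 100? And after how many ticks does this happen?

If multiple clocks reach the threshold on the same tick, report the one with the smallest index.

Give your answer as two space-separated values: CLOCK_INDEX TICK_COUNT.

Answer: 1 98

Derivation:
clock 0: start=6, rate=0.9, needs 100-6 = 94; ticks = ceil(94/0.9) = ceil(104.4444) = 105; reading at tick 105 = 6 + 0.9*105 = 100.5000
clock 1: start=12, rate=0.9, needs 100-12 = 88; ticks = ceil(88/0.9) = ceil(97.7778) = 98; reading at tick 98 = 12 + 0.9*98 = 100.2000
Minimum tick count = 98; winners = [1]; smallest index = 1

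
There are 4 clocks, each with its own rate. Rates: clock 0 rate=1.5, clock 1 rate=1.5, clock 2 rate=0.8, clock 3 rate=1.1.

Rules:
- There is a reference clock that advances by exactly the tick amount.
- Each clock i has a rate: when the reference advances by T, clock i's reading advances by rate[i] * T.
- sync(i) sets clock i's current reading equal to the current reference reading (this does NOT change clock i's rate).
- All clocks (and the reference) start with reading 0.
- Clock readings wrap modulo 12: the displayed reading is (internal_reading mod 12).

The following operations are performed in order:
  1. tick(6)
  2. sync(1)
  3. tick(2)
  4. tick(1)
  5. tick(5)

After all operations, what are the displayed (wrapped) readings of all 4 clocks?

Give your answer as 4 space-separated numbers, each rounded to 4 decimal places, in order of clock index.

Answer: 9.0000 6.0000 11.2000 3.4000

Derivation:
After op 1 tick(6): ref=6.0000 raw=[9.0000 9.0000 4.8000 6.6000]
After op 2 sync(1): ref=6.0000 raw=[9.0000 6.0000 4.8000 6.6000]
After op 3 tick(2): ref=8.0000 raw=[12.0000 9.0000 6.4000 8.8000]
After op 4 tick(1): ref=9.0000 raw=[13.5000 10.5000 7.2000 9.9000]
After op 5 tick(5): ref=14.0000 raw=[21.0000 18.0000 11.2000 15.4000]
Wrap final raw readings (mod 12): 21.0000 mod 12 = 9.0000; 18.0000 mod 12 = 6.0000; 11.2000 mod 12 = 11.2000; 15.4000 mod 12 = 3.4000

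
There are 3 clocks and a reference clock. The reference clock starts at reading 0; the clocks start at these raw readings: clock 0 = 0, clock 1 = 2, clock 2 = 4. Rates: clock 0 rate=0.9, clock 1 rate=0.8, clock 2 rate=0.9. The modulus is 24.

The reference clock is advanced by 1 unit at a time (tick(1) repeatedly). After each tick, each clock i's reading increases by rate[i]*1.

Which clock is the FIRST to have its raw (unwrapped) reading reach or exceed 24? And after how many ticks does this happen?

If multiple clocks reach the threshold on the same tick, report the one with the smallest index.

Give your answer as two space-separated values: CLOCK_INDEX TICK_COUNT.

clock 0: start=0, rate=0.9, needs 24-0 = 24; ticks = ceil(24/0.9) = ceil(26.6667) = 27; reading at tick 27 = 0 + 0.9*27 = 24.3000
clock 1: start=2, rate=0.8, needs 24-2 = 22; ticks = ceil(22/0.8) = ceil(27.5000) = 28; reading at tick 28 = 2 + 0.8*28 = 24.4000
clock 2: start=4, rate=0.9, needs 24-4 = 20; ticks = ceil(20/0.9) = ceil(22.2222) = 23; reading at tick 23 = 4 + 0.9*23 = 24.7000
Minimum tick count = 23; winners = [2]; smallest index = 2

Answer: 2 23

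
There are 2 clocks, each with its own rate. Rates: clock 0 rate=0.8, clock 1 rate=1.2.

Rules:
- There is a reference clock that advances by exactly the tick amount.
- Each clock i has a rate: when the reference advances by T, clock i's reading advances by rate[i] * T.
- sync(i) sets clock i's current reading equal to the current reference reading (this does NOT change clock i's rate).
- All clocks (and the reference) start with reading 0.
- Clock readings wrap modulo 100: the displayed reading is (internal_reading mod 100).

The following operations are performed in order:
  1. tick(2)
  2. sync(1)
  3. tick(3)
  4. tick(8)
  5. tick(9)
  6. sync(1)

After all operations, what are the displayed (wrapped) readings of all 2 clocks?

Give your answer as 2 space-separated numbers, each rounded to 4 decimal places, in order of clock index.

Answer: 17.6000 22.0000

Derivation:
After op 1 tick(2): ref=2.0000 raw=[1.6000 2.4000]
After op 2 sync(1): ref=2.0000 raw=[1.6000 2.0000]
After op 3 tick(3): ref=5.0000 raw=[4.0000 5.6000]
After op 4 tick(8): ref=13.0000 raw=[10.4000 15.2000]
After op 5 tick(9): ref=22.0000 raw=[17.6000 26.0000]
After op 6 sync(1): ref=22.0000 raw=[17.6000 22.0000]
Wrap final raw readings (mod 100): 17.6000 mod 100 = 17.6000; 22.0000 mod 100 = 22.0000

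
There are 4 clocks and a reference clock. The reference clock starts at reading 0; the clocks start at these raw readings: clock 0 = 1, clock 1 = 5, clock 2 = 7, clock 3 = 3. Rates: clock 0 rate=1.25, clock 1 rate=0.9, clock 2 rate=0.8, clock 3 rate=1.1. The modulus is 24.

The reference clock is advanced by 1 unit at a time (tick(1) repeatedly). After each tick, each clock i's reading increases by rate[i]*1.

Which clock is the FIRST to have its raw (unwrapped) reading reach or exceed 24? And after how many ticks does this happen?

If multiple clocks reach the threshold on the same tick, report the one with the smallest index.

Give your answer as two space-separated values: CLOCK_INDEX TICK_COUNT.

clock 0: start=1, rate=1.25, needs 24-1 = 23; ticks = ceil(23/1.25) = ceil(18.4000) = 19; reading at tick 19 = 1 + 1.25*19 = 24.7500
clock 1: start=5, rate=0.9, needs 24-5 = 19; ticks = ceil(19/0.9) = ceil(21.1111) = 22; reading at tick 22 = 5 + 0.9*22 = 24.8000
clock 2: start=7, rate=0.8, needs 24-7 = 17; ticks = ceil(17/0.8) = ceil(21.2500) = 22; reading at tick 22 = 7 + 0.8*22 = 24.6000
clock 3: start=3, rate=1.1, needs 24-3 = 21; ticks = ceil(21/1.1) = ceil(19.0909) = 20; reading at tick 20 = 3 + 1.1*20 = 25.0000
Minimum tick count = 19; winners = [0]; smallest index = 0

Answer: 0 19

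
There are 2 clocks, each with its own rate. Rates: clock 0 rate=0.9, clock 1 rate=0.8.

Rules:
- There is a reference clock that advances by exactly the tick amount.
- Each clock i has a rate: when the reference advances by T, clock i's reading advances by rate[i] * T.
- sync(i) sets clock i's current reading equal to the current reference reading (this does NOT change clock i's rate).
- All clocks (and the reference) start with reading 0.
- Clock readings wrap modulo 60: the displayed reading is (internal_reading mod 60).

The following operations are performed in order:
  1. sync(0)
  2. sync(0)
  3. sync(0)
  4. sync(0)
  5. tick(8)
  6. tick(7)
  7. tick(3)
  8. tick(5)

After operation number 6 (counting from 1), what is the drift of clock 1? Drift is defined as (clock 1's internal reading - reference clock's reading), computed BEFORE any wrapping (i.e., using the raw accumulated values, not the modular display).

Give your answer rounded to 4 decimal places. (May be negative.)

Answer: -3.0000

Derivation:
After op 1 sync(0): ref=0.0000 raw=[0.0000 0.0000]
After op 2 sync(0): ref=0.0000 raw=[0.0000 0.0000]
After op 3 sync(0): ref=0.0000 raw=[0.0000 0.0000]
After op 4 sync(0): ref=0.0000 raw=[0.0000 0.0000]
After op 5 tick(8): ref=8.0000 raw=[7.2000 6.4000]
After op 6 tick(7): ref=15.0000 raw=[13.5000 12.0000]
Drift of clock 1 after op 6: 12.0000 - 15.0000 = -3.0000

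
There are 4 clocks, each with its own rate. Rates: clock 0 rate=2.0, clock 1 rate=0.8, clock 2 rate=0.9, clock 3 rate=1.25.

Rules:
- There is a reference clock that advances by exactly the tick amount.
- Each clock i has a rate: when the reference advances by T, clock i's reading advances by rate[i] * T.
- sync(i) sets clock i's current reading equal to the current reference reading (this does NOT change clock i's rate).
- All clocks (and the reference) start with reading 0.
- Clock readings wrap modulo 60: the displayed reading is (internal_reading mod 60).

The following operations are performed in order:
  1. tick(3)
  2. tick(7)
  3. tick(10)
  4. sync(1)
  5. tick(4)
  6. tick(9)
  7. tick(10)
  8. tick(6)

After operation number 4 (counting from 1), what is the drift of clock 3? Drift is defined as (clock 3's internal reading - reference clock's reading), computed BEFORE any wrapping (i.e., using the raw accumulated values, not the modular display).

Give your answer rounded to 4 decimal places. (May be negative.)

Answer: 5.0000

Derivation:
After op 1 tick(3): ref=3.0000 raw=[6.0000 2.4000 2.7000 3.7500]
After op 2 tick(7): ref=10.0000 raw=[20.0000 8.0000 9.0000 12.5000]
After op 3 tick(10): ref=20.0000 raw=[40.0000 16.0000 18.0000 25.0000]
After op 4 sync(1): ref=20.0000 raw=[40.0000 20.0000 18.0000 25.0000]
Drift of clock 3 after op 4: 25.0000 - 20.0000 = 5.0000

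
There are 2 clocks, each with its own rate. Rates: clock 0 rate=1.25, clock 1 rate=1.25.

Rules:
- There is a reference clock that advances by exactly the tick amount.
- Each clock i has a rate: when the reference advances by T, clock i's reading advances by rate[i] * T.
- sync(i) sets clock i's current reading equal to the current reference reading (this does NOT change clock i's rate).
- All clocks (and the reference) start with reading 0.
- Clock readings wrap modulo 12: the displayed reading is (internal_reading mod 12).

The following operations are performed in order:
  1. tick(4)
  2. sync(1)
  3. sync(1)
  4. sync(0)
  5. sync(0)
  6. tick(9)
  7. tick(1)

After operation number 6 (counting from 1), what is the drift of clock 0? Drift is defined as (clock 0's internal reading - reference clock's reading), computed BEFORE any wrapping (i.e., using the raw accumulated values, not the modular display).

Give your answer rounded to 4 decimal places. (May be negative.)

Answer: 2.2500

Derivation:
After op 1 tick(4): ref=4.0000 raw=[5.0000 5.0000]
After op 2 sync(1): ref=4.0000 raw=[5.0000 4.0000]
After op 3 sync(1): ref=4.0000 raw=[5.0000 4.0000]
After op 4 sync(0): ref=4.0000 raw=[4.0000 4.0000]
After op 5 sync(0): ref=4.0000 raw=[4.0000 4.0000]
After op 6 tick(9): ref=13.0000 raw=[15.2500 15.2500]
Drift of clock 0 after op 6: 15.2500 - 13.0000 = 2.2500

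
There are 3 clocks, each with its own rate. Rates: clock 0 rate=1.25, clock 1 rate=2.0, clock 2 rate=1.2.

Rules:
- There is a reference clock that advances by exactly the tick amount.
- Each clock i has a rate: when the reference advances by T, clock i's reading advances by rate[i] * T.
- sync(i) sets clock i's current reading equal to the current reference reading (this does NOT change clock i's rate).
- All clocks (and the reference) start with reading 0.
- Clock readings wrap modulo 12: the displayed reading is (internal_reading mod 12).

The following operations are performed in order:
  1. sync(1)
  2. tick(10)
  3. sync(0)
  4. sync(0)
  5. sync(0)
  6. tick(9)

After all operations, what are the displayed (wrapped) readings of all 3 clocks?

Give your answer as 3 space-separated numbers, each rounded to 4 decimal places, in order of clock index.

After op 1 sync(1): ref=0.0000 raw=[0.0000 0.0000 0.0000]
After op 2 tick(10): ref=10.0000 raw=[12.5000 20.0000 12.0000]
After op 3 sync(0): ref=10.0000 raw=[10.0000 20.0000 12.0000]
After op 4 sync(0): ref=10.0000 raw=[10.0000 20.0000 12.0000]
After op 5 sync(0): ref=10.0000 raw=[10.0000 20.0000 12.0000]
After op 6 tick(9): ref=19.0000 raw=[21.2500 38.0000 22.8000]
Wrap final raw readings (mod 12): 21.2500 mod 12 = 9.2500; 38.0000 mod 12 = 2.0000; 22.8000 mod 12 = 10.8000

Answer: 9.2500 2.0000 10.8000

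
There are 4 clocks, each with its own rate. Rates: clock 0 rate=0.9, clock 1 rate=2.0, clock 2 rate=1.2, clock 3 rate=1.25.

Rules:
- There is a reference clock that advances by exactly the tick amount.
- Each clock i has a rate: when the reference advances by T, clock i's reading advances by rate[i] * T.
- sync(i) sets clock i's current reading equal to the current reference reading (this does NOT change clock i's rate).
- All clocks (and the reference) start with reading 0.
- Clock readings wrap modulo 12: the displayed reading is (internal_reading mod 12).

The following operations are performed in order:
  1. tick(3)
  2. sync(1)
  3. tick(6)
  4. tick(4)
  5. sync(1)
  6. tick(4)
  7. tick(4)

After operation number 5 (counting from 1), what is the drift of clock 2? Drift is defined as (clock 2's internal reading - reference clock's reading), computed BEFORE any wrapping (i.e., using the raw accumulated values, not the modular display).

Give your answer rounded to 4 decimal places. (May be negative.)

After op 1 tick(3): ref=3.0000 raw=[2.7000 6.0000 3.6000 3.7500]
After op 2 sync(1): ref=3.0000 raw=[2.7000 3.0000 3.6000 3.7500]
After op 3 tick(6): ref=9.0000 raw=[8.1000 15.0000 10.8000 11.2500]
After op 4 tick(4): ref=13.0000 raw=[11.7000 23.0000 15.6000 16.2500]
After op 5 sync(1): ref=13.0000 raw=[11.7000 13.0000 15.6000 16.2500]
Drift of clock 2 after op 5: 15.6000 - 13.0000 = 2.6000

Answer: 2.6000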